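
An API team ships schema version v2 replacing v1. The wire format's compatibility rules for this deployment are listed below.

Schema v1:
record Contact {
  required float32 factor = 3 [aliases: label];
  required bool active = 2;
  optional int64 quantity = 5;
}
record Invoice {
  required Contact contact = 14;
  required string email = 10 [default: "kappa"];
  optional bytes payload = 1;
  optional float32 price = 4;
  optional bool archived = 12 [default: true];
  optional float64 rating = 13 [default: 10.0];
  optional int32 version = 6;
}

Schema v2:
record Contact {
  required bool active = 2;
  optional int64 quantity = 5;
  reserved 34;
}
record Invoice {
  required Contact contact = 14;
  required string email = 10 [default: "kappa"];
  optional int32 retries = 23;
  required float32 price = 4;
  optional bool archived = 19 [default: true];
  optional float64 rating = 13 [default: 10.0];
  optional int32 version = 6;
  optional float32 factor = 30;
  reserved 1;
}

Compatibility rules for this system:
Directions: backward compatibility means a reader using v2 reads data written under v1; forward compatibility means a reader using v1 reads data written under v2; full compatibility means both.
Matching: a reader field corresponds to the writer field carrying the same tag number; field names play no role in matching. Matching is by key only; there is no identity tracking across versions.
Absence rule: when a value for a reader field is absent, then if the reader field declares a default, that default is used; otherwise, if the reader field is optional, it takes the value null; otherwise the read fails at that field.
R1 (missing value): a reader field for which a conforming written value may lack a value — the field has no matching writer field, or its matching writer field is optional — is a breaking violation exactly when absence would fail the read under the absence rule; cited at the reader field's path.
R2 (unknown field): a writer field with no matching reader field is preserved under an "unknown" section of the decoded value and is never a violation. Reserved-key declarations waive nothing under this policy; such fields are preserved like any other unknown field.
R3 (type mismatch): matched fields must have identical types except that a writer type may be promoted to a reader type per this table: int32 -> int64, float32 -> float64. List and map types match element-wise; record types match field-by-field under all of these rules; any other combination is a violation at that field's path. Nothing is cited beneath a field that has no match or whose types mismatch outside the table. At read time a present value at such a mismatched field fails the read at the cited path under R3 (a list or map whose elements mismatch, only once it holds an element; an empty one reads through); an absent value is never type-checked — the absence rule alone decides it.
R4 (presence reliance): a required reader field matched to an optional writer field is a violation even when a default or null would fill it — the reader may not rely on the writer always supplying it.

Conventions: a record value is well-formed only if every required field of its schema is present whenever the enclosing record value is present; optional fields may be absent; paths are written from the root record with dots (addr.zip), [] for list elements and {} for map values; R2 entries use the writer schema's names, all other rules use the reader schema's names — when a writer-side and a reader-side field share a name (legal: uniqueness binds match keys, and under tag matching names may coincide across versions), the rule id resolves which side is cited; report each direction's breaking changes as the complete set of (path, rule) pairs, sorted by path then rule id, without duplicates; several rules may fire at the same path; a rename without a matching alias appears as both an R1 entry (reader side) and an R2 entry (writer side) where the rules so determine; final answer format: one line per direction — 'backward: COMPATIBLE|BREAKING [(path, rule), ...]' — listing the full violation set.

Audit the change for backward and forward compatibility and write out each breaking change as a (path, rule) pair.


backward: BREAKING [(price, R1), (price, R4)]; forward: BREAKING [(contact.factor, R1)]

arrows below run writer -> reader for Invoice
backward pass over Invoice, reader schema v2, writer schema v1:
  Contact -> Contact, writer required: contact aligns to contact
  string -> string, writer required: email aligns to email
  retries has no writer counterpart
  float32 -> float32, writer optional: price aligns to price
  archived has no writer counterpart
  float64 -> float64, writer optional: rating aligns to rating
  int32 -> int32, writer optional: version aligns to version
  factor has no writer counterpart
  leftover writer field: payload
  leftover writer field: archived
  bool -> bool, writer required: contact.active aligns to contact.active
  int64 -> int64, writer optional: contact.quantity aligns to contact.quantity
  leftover writer field: contact.factor
  violation R1 at price
  violation R4 at price
  => 2 violation(s): backward is BREAKING for Invoice
forward pass over Invoice, reader schema v1, writer schema v2:
  Contact -> Contact, writer required: contact aligns to contact
  string -> string, writer required: email aligns to email
  payload has no writer counterpart
  float32 -> float32, writer required: price aligns to price
  archived has no writer counterpart
  float64 -> float64, writer optional: rating aligns to rating
  int32 -> int32, writer optional: version aligns to version
  leftover writer field: retries
  leftover writer field: archived
  leftover writer field: factor
  contact.factor has no writer counterpart
  bool -> bool, writer required: contact.active aligns to contact.active
  int64 -> int64, writer optional: contact.quantity aligns to contact.quantity
  violation R1 at contact.factor
  => 1 violation(s): forward is BREAKING for Invoice


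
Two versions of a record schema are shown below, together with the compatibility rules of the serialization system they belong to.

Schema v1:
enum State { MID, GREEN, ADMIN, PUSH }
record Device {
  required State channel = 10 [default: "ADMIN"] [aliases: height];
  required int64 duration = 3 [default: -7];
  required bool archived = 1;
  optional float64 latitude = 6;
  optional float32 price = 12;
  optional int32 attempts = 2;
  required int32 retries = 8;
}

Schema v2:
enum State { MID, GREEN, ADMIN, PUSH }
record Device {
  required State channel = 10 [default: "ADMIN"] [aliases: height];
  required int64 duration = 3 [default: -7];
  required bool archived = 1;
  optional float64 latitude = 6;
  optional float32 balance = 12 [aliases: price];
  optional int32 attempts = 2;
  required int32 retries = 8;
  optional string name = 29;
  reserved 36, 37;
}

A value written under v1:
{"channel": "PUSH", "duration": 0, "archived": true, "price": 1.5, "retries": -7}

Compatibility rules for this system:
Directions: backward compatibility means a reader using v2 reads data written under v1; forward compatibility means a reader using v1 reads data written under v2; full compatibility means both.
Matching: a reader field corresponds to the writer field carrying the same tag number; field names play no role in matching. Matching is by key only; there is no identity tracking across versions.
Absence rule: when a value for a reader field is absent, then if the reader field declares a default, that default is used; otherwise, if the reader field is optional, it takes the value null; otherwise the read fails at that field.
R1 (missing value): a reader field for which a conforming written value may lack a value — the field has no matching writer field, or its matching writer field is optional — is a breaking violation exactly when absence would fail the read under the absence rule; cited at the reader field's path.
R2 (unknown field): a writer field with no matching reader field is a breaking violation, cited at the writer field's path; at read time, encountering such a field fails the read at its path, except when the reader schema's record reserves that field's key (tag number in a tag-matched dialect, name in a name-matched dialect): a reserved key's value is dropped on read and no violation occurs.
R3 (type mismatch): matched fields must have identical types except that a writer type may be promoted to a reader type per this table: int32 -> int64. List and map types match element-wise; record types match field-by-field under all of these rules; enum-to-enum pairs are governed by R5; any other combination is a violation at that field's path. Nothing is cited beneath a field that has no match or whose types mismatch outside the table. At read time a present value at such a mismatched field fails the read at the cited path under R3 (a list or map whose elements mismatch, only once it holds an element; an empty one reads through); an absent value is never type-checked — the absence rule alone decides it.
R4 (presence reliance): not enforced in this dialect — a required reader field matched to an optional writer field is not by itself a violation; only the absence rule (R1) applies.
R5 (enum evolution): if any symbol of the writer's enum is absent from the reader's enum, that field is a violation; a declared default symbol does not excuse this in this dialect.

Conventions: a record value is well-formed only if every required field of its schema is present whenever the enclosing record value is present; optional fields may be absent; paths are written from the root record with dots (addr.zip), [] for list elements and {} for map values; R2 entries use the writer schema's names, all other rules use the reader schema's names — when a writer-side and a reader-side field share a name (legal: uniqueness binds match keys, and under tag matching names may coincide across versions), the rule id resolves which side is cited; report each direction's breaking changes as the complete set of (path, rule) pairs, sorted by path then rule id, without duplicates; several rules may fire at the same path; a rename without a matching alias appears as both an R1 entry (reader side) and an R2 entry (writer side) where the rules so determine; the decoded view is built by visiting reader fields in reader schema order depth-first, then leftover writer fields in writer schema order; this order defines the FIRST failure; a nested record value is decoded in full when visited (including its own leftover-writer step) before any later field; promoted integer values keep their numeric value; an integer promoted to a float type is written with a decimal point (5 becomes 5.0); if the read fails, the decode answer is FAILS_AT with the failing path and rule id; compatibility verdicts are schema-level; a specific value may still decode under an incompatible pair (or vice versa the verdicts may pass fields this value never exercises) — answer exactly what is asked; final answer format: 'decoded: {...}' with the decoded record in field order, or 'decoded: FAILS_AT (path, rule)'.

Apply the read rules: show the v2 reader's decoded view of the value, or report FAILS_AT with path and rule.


decoded: {"channel": "PUSH", "duration": 0, "archived": true, "latitude": null, "balance": 1.5, "attempts": null, "retries": -7, "name": null}

each type pair in Device: writer, then reader
decode (reader v2):
  channel := "PUSH"
  duration := 0
  archived := true
  latitude := null (not supplied -> null)
  balance := 1.5 (from writer price)
  attempts := null (not supplied -> null)
  retries := -7
  name := null (not supplied -> null)
  => decoded: {"channel": "PUSH", "duration": 0, "archived": true, "latitude": null, "balance": 1.5, "attempts": null, "retries": -7, "name": null}


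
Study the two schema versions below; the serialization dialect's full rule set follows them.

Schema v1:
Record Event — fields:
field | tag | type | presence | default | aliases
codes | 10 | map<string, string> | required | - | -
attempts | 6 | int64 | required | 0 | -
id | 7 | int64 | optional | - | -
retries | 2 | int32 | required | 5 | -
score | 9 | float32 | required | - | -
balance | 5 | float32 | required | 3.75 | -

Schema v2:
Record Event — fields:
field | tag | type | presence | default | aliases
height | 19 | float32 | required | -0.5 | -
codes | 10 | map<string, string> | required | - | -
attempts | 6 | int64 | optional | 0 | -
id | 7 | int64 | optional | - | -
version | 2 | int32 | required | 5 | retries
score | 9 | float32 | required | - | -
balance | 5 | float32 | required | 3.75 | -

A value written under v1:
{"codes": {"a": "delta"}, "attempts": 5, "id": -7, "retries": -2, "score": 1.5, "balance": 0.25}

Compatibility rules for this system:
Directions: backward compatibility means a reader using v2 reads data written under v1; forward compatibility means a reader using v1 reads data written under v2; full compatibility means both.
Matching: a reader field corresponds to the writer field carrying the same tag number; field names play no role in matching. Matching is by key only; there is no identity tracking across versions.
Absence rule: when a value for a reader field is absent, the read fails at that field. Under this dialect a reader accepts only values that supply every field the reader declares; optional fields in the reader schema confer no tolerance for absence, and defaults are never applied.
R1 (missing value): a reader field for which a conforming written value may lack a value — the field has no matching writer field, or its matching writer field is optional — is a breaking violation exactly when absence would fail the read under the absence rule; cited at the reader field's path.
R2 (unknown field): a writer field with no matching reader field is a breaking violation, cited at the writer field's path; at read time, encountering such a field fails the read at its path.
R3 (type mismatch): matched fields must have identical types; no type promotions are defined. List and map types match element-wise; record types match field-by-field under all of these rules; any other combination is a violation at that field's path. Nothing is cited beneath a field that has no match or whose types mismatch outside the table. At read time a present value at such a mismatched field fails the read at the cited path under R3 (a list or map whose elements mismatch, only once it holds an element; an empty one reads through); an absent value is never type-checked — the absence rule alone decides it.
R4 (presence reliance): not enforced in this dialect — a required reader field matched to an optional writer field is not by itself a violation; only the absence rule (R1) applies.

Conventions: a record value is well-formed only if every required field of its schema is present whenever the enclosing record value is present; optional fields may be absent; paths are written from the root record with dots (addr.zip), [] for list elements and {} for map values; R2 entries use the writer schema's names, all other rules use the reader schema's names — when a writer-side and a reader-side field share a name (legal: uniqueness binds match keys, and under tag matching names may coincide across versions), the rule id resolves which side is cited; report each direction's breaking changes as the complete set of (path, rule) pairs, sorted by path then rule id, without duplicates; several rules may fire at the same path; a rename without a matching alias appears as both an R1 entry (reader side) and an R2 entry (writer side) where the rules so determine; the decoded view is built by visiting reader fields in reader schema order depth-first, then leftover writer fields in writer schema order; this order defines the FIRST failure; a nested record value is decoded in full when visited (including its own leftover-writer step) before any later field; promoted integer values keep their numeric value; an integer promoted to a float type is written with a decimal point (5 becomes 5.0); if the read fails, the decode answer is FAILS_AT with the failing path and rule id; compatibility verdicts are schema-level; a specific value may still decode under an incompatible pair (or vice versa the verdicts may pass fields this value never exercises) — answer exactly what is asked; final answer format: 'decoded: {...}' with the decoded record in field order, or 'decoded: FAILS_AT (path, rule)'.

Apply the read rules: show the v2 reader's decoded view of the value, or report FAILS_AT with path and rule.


decoded: FAILS_AT (height, R1)

the writer's type comes first in each Event pair
decoding the Event value with the v2 reader:
  read fails at height under R1 (no fill)
  => FAILS_AT (height, R1)
diffs on Event not affecting the asked answer:
  field attempts in record Event: required changed to optional -> matters for Event compatibility verdicts, not for this value's decode
  renamed field retries to version in record Event (alias retries declared on the renamed field) -> no rule fires on it and the decoded Event view is identical with or without it


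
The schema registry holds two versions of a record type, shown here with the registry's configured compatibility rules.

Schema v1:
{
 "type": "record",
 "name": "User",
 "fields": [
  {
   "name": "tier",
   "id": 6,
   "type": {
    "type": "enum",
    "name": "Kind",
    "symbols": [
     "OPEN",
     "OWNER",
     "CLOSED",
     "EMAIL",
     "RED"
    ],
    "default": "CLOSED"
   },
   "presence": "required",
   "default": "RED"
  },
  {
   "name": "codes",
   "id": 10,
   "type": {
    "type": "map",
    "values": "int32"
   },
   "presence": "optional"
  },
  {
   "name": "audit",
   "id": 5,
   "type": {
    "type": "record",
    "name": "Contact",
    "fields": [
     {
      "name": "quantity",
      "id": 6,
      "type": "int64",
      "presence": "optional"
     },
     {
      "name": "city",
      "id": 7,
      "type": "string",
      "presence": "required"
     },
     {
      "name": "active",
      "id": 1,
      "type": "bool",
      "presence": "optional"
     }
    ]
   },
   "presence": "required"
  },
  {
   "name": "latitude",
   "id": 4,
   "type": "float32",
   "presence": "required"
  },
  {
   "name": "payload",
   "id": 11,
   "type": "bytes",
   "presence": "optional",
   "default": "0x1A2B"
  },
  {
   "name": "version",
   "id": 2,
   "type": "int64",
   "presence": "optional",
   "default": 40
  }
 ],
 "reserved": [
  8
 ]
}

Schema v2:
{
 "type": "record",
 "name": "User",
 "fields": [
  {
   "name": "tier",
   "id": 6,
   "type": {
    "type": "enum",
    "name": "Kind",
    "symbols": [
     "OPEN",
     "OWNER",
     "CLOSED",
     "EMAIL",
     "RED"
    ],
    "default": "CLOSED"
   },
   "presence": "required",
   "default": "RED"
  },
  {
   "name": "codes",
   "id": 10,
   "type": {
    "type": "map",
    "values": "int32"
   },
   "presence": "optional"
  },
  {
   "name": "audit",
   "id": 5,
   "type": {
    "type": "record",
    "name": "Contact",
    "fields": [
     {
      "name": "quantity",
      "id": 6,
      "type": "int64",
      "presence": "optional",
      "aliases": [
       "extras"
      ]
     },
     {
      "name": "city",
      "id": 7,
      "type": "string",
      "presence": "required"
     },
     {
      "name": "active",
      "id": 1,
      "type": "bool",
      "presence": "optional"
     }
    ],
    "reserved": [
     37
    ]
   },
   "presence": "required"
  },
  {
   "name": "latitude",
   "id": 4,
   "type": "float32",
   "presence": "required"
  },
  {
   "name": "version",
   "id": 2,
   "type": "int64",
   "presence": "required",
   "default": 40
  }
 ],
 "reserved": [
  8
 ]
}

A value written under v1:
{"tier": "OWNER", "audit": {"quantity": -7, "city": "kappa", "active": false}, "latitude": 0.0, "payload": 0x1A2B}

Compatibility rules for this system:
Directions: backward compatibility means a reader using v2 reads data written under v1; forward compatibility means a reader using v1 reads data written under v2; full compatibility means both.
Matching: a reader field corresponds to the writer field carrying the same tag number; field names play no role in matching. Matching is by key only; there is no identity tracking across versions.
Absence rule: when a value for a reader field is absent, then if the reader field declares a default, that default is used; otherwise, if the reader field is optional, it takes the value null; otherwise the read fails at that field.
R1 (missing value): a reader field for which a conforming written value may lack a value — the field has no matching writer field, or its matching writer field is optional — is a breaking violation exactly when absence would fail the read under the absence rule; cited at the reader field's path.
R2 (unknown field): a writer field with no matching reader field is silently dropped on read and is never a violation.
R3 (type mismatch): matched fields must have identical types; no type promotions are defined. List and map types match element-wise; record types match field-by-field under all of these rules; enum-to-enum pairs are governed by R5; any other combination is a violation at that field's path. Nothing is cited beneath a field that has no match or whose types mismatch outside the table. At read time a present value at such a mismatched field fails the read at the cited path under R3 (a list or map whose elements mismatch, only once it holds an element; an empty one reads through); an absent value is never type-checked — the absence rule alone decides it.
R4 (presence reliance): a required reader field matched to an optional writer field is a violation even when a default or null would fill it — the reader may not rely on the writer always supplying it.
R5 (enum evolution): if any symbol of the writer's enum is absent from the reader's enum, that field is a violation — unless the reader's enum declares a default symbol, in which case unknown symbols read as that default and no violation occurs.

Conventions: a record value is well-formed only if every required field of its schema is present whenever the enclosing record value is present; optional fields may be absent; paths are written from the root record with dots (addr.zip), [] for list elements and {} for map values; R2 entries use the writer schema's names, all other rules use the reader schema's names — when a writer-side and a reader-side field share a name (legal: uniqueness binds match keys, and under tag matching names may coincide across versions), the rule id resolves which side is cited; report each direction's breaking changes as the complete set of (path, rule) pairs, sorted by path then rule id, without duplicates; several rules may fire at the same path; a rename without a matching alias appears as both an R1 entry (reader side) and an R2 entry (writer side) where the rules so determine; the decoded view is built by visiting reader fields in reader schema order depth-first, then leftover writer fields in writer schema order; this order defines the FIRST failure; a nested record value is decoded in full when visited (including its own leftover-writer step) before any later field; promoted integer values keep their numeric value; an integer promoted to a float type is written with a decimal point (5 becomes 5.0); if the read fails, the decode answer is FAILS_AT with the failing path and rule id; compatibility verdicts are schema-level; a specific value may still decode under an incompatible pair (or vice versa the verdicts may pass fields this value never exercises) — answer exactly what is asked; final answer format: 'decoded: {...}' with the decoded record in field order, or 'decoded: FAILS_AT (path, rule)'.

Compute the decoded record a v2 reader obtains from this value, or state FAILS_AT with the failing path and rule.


in User below, arrows point writer -> reader
decode walk for User under reader schema v2:
  tier := "OWNER"
  codes := null (absent, optional -> null)
  audit.quantity := -7
  audit.city := "kappa"
  audit.active := false
  latitude := 0.0
  version := 40 (absent -> default)
  writer payload: unknown -> dropped
  => decoded: {"tier": "OWNER", "codes": null, "audit": {"quantity": -7, "city": "kappa", "active": false}, "latitude": 0.0, "version": 40}
the other User changes do not affect what is asked:
  field version in record User: optional changed to required -> schema-level compatibility only; this User value's decode is unchanged

decoded: {"tier": "OWNER", "codes": null, "audit": {"quantity": -7, "city": "kappa", "active": false}, "latitude": 0.0, "version": 40}


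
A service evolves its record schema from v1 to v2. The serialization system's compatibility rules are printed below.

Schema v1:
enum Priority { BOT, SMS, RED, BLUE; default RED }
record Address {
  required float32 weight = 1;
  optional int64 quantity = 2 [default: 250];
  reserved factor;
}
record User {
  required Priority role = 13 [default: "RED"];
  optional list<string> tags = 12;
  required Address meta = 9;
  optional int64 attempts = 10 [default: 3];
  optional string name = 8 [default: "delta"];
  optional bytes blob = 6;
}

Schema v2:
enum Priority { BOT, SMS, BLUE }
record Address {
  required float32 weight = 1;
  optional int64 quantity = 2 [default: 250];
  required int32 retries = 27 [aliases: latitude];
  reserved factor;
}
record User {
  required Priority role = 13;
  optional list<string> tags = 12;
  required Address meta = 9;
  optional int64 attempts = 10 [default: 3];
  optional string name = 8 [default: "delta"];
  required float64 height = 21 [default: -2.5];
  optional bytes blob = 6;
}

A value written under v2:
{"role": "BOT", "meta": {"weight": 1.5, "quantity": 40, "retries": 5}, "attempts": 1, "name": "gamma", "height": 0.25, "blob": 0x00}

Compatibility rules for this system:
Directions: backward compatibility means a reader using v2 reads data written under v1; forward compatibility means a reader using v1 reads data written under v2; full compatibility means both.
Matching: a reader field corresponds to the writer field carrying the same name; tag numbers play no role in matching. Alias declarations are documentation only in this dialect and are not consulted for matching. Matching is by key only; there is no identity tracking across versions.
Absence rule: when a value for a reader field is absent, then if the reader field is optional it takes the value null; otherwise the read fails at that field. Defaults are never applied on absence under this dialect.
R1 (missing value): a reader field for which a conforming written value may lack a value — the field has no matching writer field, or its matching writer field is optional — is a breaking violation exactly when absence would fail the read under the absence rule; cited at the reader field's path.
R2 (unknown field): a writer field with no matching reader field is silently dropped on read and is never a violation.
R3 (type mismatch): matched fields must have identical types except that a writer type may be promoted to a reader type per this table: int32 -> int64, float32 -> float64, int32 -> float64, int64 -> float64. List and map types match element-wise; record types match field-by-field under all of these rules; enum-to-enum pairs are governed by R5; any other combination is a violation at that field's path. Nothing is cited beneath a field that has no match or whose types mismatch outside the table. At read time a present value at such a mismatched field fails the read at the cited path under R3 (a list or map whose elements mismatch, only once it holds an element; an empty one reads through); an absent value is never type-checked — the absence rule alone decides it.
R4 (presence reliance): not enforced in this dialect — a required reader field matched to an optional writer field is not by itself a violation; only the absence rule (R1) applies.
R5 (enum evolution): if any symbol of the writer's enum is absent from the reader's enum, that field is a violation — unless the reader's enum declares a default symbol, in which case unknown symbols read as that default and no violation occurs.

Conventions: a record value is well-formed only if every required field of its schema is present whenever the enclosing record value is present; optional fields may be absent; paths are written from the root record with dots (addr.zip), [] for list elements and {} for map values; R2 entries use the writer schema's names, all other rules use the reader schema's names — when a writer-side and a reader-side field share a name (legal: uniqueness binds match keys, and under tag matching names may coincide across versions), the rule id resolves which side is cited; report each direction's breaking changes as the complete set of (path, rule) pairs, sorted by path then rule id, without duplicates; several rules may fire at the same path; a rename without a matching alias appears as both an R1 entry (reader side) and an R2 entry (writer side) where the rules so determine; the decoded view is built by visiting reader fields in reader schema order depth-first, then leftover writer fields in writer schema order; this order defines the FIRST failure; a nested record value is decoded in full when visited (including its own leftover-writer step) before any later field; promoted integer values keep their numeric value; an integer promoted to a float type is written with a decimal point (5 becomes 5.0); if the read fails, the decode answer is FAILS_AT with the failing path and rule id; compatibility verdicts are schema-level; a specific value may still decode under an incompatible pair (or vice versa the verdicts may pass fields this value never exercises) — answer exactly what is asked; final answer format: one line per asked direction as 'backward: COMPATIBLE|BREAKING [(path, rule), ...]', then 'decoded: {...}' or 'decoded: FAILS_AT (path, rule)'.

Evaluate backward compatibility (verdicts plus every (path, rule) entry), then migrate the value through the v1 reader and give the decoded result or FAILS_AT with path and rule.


the writer's type comes first in each User pair
backward pass over User, reader schema v2, writer schema v1:
  role: Priority -> Priority, writer required; from role
  tags: list<string> -> list<string>, writer optional; from tags
  meta: Address -> Address, writer required; from meta
  attempts: int64 -> int64, writer optional; from attempts
  name: string -> string, writer optional; from name
  height: no writer-side match
  blob: bytes -> bytes, writer optional; from blob
  meta.weight: float32 -> float32, writer required; from meta.weight
  meta.quantity: int64 -> int64, writer optional; from meta.quantity
  meta.retries: no writer-side match
  breaking: (height, R1)
  breaking: (meta.retries, R1)
  breaking: (role, R5)
  => backward: BREAKING (3)
migrating the User value to v1:
  role := "BOT"
  tags := null (absent, optional -> null)
  meta.weight := 1.5
  meta.quantity := 40
  writer meta.retries: unknown -> dropped
  attempts := 1
  name := "gamma"
  blob := 0x00
  writer height: unknown -> dropped
  => decoded: {"role": "BOT", "tags": null, "meta": {"weight": 1.5, "quantity": 40}, "attempts": 1, "name": "gamma", "blob": 0x00}

backward: BREAKING [(height, R1), (meta.retries, R1), (role, R5)]; decoded: {"role": "BOT", "tags": null, "meta": {"weight": 1.5, "quantity": 40}, "attempts": 1, "name": "gamma", "blob": 0x00}


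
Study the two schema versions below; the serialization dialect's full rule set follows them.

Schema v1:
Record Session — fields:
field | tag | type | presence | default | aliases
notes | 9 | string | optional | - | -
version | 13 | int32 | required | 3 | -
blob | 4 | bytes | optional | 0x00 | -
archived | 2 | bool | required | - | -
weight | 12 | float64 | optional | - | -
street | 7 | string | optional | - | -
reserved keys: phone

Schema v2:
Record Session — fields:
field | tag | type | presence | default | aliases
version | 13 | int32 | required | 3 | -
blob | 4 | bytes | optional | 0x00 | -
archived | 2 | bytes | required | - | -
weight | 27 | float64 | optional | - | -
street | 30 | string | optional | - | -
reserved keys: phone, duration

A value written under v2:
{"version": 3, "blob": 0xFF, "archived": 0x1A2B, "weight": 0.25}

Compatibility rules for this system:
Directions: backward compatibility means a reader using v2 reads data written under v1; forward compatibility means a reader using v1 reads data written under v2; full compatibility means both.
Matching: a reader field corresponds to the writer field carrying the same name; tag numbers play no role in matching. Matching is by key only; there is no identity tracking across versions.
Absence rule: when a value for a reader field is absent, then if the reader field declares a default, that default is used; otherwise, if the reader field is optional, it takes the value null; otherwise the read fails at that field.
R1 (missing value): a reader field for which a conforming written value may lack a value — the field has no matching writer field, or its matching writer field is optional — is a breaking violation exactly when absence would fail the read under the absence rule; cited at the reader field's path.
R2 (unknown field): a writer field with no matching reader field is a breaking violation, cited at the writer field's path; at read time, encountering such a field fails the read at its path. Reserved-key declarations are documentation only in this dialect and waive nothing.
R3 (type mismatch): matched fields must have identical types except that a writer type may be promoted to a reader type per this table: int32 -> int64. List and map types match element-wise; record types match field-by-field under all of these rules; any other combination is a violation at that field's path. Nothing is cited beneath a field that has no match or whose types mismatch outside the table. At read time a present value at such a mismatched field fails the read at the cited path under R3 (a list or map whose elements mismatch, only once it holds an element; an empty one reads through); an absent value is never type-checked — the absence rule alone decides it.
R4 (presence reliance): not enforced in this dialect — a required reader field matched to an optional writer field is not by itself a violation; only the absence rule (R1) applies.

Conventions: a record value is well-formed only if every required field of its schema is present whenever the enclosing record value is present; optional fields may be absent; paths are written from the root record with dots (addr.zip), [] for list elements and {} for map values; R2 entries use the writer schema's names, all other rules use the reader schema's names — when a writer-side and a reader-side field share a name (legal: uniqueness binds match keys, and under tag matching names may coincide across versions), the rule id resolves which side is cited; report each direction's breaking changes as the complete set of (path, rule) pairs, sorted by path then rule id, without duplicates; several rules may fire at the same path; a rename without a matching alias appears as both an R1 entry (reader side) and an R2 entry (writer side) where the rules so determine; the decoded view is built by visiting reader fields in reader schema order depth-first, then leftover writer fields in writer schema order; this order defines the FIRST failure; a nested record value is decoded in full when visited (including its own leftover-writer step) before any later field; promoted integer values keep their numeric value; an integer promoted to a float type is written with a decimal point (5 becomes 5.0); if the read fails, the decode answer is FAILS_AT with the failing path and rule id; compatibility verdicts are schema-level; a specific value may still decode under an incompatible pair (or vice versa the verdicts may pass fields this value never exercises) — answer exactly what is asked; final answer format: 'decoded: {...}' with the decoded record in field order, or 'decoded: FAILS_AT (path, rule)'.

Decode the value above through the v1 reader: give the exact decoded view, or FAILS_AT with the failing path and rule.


the writer's type comes first in each Session pair
migrating the Session value to v1:
  notes := null (missing; optional => null)
  version := 3
  blob := 0xFF
  read fails at archived under R3
  => FAILS_AT (archived, R3)
ruling out the remaining Session differences:
  removed field notes from record Session -> matters for Session compatibility verdicts, not for this value's decode
  field weight in record Session: tag 12 changed to 27 -> no rule fires on it and the decoded Session view is identical with or without it
  field street in record Session: tag 7 changed to 30 -> no rule fires on it and the decoded Session view is identical with or without it

decoded: FAILS_AT (archived, R3)


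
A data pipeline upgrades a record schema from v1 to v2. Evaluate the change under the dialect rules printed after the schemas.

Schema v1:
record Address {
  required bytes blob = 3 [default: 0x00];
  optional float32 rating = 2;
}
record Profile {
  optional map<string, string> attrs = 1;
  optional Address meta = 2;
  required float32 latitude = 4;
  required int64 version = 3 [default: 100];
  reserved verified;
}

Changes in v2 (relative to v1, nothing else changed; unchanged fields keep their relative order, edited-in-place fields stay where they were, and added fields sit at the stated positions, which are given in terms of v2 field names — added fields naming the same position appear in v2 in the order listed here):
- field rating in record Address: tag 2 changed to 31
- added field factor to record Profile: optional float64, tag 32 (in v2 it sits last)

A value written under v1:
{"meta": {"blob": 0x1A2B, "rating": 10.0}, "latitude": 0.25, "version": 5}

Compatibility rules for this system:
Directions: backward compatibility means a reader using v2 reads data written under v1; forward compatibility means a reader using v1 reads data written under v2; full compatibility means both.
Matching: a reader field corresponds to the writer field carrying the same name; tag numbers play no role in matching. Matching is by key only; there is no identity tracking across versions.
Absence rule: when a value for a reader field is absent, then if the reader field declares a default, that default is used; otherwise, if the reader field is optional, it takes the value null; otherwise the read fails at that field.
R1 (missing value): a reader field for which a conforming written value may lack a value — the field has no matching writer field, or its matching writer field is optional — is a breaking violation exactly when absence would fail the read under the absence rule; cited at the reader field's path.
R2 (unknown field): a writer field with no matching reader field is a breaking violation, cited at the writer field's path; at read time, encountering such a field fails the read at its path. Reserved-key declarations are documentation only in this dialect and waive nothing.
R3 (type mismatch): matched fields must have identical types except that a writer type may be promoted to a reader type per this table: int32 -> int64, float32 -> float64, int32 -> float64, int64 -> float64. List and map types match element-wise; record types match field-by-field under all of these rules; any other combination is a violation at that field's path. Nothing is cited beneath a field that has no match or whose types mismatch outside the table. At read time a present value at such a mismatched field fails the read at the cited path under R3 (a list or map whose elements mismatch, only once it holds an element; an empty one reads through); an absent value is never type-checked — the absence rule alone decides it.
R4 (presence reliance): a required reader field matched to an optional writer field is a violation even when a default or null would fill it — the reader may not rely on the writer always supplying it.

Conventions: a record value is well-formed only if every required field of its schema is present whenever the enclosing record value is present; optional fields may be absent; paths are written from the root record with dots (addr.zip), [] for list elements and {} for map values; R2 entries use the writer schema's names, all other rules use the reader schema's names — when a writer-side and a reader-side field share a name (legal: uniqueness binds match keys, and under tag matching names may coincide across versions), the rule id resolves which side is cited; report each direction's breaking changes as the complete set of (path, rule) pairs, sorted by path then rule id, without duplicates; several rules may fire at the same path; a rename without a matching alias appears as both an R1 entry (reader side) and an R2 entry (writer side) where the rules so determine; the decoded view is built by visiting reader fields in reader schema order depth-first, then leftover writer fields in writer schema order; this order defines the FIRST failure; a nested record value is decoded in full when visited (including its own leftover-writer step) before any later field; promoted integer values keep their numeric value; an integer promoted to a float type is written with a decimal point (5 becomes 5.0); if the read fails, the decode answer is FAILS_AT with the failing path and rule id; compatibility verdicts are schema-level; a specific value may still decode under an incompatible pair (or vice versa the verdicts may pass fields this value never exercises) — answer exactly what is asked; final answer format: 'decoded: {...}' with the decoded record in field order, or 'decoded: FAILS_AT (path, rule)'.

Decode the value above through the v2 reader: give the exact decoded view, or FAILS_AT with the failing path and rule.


each type pair in Profile: writer, then reader
decode walk for Profile under reader schema v2:
  attrs := null (absent, optional -> null)
  meta.blob := 0x1A2B
  meta.rating := 10.0
  latitude := 0.25
  version := 5
  factor := null (absent, optional -> null)
  => decoded: {"attrs": null, "meta": {"blob": 0x1A2B, "rating": 10.0}, "latitude": 0.25, "version": 5, "factor": null}
the other Profile changes do not affect what is asked:
  field rating in record Address: tag 2 changed to 31 -> no rule fires on it and the decoded Profile view is identical with or without it

decoded: {"attrs": null, "meta": {"blob": 0x1A2B, "rating": 10.0}, "latitude": 0.25, "version": 5, "factor": null}
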